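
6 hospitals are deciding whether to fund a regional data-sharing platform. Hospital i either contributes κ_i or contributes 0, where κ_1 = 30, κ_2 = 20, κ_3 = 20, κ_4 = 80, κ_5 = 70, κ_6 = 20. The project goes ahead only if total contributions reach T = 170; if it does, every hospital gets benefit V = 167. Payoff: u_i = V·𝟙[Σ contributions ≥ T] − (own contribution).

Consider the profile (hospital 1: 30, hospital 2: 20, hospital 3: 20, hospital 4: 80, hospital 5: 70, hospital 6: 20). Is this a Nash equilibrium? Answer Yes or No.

No

Total = 240 ≥ 170: provided.
Hospital 1 (pledges 30, payoff 137): dropping to 0 → total 210, payoff 167. Profitable deviation.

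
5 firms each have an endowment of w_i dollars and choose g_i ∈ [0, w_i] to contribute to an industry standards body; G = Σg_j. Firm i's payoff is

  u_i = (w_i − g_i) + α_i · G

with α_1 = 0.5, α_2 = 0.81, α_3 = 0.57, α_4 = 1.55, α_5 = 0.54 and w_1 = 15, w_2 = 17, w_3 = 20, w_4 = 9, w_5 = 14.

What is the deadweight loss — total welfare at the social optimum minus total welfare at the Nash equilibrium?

∂u_i/∂g_i = α_i − 1, so firm i contributes w_i if α_i > 1, else 0.
α_i > 1 for i ∈ {4}; NE contributions (0, 0, 0, 9, 0), G = 9.
W^NE = Σw_i − G^NE + (Σα_i)·G^NE = 75 + 2.97·9 = 101.73.
Planner: ∂(Σu_j)/∂g_i = Σα_j − 1 = 2.97 > 0, so everyone contributes w_i; G^SO = 75, W^SO = 75 + 2.97·75 = 297.75.
Deadweight loss = 196.02.

196.02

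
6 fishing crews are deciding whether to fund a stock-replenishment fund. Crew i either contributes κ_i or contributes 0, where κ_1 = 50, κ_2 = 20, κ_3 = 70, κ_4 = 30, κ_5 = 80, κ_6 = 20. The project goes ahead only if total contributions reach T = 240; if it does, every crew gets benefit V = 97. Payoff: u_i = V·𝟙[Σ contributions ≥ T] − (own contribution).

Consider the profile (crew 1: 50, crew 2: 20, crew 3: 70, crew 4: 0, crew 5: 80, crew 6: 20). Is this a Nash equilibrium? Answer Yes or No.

Total = 240 ≥ 240: provided.
Crew 1 (pledges 50, payoff 47): dropping to 0 → total 190, payoff 0. No gain.
Crew 2 (pledges 20, payoff 77): dropping to 0 → total 220, payoff 0. No gain.
Crew 3 (pledges 70, payoff 27): dropping to 0 → total 170, payoff 0. No gain.
Crew 4 (pledges 0, payoff 97): pledging 30 → total 270, payoff 67. No gain.
Crew 5 (pledges 80, payoff 17): dropping to 0 → total 160, payoff 0. No gain.
Crew 6 (pledges 20, payoff 77): dropping to 0 → total 220, payoff 0. No gain.

Yes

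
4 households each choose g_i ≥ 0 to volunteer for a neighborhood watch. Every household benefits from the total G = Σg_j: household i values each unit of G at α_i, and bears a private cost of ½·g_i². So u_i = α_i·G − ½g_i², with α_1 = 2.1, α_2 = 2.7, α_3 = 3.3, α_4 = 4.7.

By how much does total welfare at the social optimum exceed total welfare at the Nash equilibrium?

186.18

Household i's FOC: ∂u_i/∂g_i = α_i − g_i = 0, so g_i* = α_i.
NE contributions = (2.1, 2.7, 3.3, 4.7); G = 12.8.
W^NE = (Σα)·G − ½Σα_i² = 12.8² − ½·44.68 = 141.5.
Planner sets g_i = Σα_j = 12.8 for every i, so G^SO = 4·12.8 = 51.2.
W^SO = (Σα)·G^SO − ½·4·(Σα)² = (4/2)·12.8² = 327.68.
Deadweight loss = W^SO − W^NE = 186.18.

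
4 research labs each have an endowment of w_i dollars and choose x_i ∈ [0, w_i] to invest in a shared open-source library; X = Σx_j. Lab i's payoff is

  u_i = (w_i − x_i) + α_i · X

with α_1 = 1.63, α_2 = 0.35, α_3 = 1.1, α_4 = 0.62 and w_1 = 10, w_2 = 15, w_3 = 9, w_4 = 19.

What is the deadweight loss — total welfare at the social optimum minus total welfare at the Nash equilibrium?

∂u_i/∂x_i = α_i − 1, so lab i contributes w_i if α_i > 1, else 0.
α_i > 1 for i ∈ {1, 3}; NE contributions (10, 0, 9, 0), X = 19.
W^NE = Σw_i − X^NE + (Σα_i)·X^NE = 53 + 2.7·19 = 104.3.
Planner: ∂(Σu_j)/∂x_i = Σα_j − 1 = 2.7 > 0, so everyone contributes w_i; X^SO = 53, W^SO = 53 + 2.7·53 = 196.1.
Deadweight loss = 91.8.

91.8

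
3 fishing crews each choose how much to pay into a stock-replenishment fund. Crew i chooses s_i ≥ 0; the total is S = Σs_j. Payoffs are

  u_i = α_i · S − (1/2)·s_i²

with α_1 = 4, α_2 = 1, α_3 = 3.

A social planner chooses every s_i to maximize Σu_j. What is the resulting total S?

24

Planner FOC: ∂(Σu_j)/∂s_i = (Σα_j) − s_i = 0, so s_i^SO = Σα_j = 8 for every i; S^SO = 24.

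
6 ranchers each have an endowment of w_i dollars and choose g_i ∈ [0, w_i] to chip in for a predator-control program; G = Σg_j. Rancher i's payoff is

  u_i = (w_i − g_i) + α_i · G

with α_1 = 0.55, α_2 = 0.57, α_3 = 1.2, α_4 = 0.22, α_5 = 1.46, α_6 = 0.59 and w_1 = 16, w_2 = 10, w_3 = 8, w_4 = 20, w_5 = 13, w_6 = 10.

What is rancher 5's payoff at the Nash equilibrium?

∂u_i/∂g_i = α_i − 1, so rancher i contributes w_i if α_i > 1, else 0.
α_i > 1 for i ∈ {3, 5}; NE contributions (0, 0, 8, 0, 13, 0), G = 21.
u_5 = (13 − 13) + 1.46·21 = 30.66.

30.66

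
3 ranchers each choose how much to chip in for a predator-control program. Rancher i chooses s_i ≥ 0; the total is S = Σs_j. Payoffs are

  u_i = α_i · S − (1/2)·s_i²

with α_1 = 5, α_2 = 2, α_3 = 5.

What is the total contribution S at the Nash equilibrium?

12

Rancher i's FOC: ∂u_i/∂s_i = α_i − s_i = 0, so s_i* = α_i.
NE contributions = (5, 2, 5); S = 12.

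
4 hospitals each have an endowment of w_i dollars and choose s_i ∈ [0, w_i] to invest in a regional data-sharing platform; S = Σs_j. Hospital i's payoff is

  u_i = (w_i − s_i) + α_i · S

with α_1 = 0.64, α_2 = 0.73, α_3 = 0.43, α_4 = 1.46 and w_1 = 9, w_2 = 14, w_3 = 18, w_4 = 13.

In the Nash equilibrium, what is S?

∂u_i/∂s_i = α_i − 1, so hospital i contributes w_i if α_i > 1, else 0.
α_i > 1 for i ∈ {4}; NE contributions (0, 0, 0, 13), S = 13.

13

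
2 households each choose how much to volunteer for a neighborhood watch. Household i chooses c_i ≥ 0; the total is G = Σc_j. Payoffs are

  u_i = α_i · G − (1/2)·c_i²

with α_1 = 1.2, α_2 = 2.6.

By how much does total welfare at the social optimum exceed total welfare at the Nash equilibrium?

Household i's FOC: ∂u_i/∂c_i = α_i − c_i = 0, so c_i* = α_i.
NE contributions = (1.2, 2.6); G = 3.8.
W^NE = (Σα)·G − ½Σα_i² = 3.8² − ½·8.2 = 10.34.
Planner sets c_i = Σα_j = 3.8 for every i, so G^SO = 2·3.8 = 7.6.
W^SO = (Σα)·G^SO − ½·2·(Σα)² = (2/2)·3.8² = 14.44.
Deadweight loss = W^SO − W^NE = 4.1.

4.1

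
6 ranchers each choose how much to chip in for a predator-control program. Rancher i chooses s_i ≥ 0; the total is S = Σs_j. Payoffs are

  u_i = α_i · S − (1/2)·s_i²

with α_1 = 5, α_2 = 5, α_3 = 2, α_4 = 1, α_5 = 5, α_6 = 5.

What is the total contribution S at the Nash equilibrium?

Rancher i's FOC: ∂u_i/∂s_i = α_i − s_i = 0, so s_i* = α_i.
NE contributions = (5, 5, 2, 1, 5, 5); S = 23.

23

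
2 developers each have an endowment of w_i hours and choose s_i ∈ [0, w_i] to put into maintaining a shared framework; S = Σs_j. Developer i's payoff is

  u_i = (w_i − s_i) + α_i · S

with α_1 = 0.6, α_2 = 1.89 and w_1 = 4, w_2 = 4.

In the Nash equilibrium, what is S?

4

∂u_i/∂s_i = α_i − 1, so developer i contributes w_i if α_i > 1, else 0.
α_i > 1 for i ∈ {2}; NE contributions (0, 4), S = 4.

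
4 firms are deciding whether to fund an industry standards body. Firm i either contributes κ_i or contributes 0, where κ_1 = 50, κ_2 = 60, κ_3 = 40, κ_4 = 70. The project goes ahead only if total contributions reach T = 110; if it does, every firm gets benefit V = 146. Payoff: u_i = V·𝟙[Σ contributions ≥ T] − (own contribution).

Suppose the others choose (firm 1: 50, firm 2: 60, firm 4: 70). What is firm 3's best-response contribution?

Others' total = 180 ≥ 110; contributing adds cost 40 for no extra benefit.
Best response: 0.

0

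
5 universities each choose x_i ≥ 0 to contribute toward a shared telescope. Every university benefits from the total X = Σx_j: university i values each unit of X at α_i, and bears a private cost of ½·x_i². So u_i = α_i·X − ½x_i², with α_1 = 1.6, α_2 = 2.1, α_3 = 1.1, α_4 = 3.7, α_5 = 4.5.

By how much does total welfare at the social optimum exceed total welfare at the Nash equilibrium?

University i's FOC: ∂u_i/∂x_i = α_i − x_i = 0, so x_i* = α_i.
NE contributions = (1.6, 2.1, 1.1, 3.7, 4.5); X = 13.
W^NE = (Σα)·X − ½Σα_i² = 13² − ½·42.12 = 147.94.
Planner sets x_i = Σα_j = 13 for every i, so X^SO = 5·13 = 65.
W^SO = (Σα)·X^SO − ½·5·(Σα)² = (5/2)·13² = 422.5.
Deadweight loss = W^SO − W^NE = 274.56.

274.56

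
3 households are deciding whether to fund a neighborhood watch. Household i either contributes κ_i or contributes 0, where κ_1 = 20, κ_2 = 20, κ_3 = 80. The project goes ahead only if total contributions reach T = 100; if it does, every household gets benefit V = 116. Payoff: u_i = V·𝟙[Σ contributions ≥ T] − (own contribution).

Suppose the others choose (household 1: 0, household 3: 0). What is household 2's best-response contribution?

0

Others' total = 0. Even contributing 20 gives 20 < 100: no benefit either way.
Best response: 0.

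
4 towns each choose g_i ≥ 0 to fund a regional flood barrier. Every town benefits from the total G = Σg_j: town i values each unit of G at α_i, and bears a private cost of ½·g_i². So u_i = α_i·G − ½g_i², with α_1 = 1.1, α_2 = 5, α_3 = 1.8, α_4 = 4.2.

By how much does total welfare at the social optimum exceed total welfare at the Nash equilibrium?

Town i's FOC: ∂u_i/∂g_i = α_i − g_i = 0, so g_i* = α_i.
NE contributions = (1.1, 5, 1.8, 4.2); G = 12.1.
W^NE = (Σα)·G − ½Σα_i² = 12.1² − ½·47.09 = 122.865.
Planner sets g_i = Σα_j = 12.1 for every i, so G^SO = 4·12.1 = 48.4.
W^SO = (Σα)·G^SO − ½·4·(Σα)² = (4/2)·12.1² = 292.82.
Deadweight loss = W^SO − W^NE = 169.955.

169.955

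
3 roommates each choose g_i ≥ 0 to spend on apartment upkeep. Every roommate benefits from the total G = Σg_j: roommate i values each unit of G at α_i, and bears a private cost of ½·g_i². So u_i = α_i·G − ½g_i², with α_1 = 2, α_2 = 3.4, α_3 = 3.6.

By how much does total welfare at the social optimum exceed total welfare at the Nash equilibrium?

Roommate i's FOC: ∂u_i/∂g_i = α_i − g_i = 0, so g_i* = α_i.
NE contributions = (2, 3.4, 3.6); G = 9.
W^NE = (Σα)·G − ½Σα_i² = 9² − ½·28.52 = 66.74.
Planner sets g_i = Σα_j = 9 for every i, so G^SO = 3·9 = 27.
W^SO = (Σα)·G^SO − ½·3·(Σα)² = (3/2)·9² = 121.5.
Deadweight loss = W^SO − W^NE = 54.76.

54.76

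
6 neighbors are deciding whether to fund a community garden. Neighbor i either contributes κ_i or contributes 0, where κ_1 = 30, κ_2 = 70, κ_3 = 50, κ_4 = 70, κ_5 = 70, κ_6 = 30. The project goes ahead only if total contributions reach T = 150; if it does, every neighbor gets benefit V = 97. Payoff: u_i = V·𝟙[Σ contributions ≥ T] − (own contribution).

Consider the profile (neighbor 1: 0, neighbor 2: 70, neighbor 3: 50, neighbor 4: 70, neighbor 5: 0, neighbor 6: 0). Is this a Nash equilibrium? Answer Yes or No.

Total = 190 ≥ 150: provided.
Neighbor 1 (pledges 0, payoff 97): pledging 30 → total 220, payoff 67. No gain.
Neighbor 2 (pledges 70, payoff 27): dropping to 0 → total 120, payoff 0. No gain.
Neighbor 3 (pledges 50, payoff 47): dropping to 0 → total 140, payoff 0. No gain.
Neighbor 4 (pledges 70, payoff 27): dropping to 0 → total 120, payoff 0. No gain.
Neighbor 5 (pledges 0, payoff 97): pledging 70 → total 260, payoff 27. No gain.
Neighbor 6 (pledges 0, payoff 97): pledging 30 → total 220, payoff 67. No gain.

Yes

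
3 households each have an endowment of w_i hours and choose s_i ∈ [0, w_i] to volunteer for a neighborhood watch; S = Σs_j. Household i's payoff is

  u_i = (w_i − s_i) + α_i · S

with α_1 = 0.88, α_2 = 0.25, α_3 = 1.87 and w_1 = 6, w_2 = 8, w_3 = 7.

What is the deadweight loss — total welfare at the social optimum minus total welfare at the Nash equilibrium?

28

∂u_i/∂s_i = α_i − 1, so household i contributes w_i if α_i > 1, else 0.
α_i > 1 for i ∈ {3}; NE contributions (0, 0, 7), S = 7.
W^NE = Σw_i − S^NE + (Σα_i)·S^NE = 21 + 2·7 = 35.
Planner: ∂(Σu_j)/∂s_i = Σα_j − 1 = 2 > 0, so everyone contributes w_i; S^SO = 21, W^SO = 21 + 2·21 = 63.
Deadweight loss = 28.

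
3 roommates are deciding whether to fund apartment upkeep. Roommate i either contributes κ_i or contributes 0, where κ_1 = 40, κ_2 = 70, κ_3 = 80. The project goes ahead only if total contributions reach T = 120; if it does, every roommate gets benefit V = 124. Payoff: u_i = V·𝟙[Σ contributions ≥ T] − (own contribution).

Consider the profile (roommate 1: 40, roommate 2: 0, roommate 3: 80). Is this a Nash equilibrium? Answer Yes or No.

Yes

Total = 120 ≥ 120: provided.
Roommate 1 (pledges 40, payoff 84): dropping to 0 → total 80, payoff 0. No gain.
Roommate 2 (pledges 0, payoff 124): pledging 70 → total 190, payoff 54. No gain.
Roommate 3 (pledges 80, payoff 44): dropping to 0 → total 40, payoff 0. No gain.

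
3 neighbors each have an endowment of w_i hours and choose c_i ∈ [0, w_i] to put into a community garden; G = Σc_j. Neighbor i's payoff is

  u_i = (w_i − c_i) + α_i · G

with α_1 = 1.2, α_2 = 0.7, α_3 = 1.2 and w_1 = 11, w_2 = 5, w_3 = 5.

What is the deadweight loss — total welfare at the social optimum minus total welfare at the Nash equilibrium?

10.5

∂u_i/∂c_i = α_i − 1, so neighbor i contributes w_i if α_i > 1, else 0.
α_i > 1 for i ∈ {1, 3}; NE contributions (11, 0, 5), G = 16.
W^NE = Σw_i − G^NE + (Σα_i)·G^NE = 21 + 2.1·16 = 54.6.
Planner: ∂(Σu_j)/∂c_i = Σα_j − 1 = 2.1 > 0, so everyone contributes w_i; G^SO = 21, W^SO = 21 + 2.1·21 = 65.1.
Deadweight loss = 10.5.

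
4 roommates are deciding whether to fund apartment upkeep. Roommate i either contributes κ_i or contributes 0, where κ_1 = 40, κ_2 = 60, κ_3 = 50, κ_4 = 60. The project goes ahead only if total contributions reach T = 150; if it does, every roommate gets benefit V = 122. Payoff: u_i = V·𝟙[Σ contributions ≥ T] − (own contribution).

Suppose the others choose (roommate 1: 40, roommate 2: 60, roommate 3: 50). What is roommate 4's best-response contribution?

0

Others' total = 150 ≥ 150; contributing adds cost 60 for no extra benefit.
Best response: 0.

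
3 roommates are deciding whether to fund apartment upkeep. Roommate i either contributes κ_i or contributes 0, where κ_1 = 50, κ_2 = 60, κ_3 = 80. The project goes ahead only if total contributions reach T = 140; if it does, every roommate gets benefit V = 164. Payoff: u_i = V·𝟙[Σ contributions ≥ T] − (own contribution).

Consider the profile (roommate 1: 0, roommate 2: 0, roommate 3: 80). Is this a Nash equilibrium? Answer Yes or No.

No

Total = 80 < 140: not provided.
Roommate 1 (pledges 0, payoff 0): pledging 50 → total 130, payoff -50. No gain.
Roommate 2 (pledges 0, payoff 0): pledging 60 → total 140, payoff 104. Profitable deviation.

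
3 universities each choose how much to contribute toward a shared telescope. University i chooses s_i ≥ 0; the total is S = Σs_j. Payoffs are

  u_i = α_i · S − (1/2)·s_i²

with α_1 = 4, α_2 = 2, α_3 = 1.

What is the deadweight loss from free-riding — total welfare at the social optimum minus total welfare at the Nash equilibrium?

35

University i's FOC: ∂u_i/∂s_i = α_i − s_i = 0, so s_i* = α_i.
NE contributions = (4, 2, 1); S = 7.
W^NE = (Σα)·S − ½Σα_i² = 7² − ½·21 = 38.5.
Planner sets s_i = Σα_j = 7 for every i, so S^SO = 3·7 = 21.
W^SO = (Σα)·S^SO − ½·3·(Σα)² = (3/2)·7² = 73.5.
Deadweight loss = W^SO − W^NE = 35.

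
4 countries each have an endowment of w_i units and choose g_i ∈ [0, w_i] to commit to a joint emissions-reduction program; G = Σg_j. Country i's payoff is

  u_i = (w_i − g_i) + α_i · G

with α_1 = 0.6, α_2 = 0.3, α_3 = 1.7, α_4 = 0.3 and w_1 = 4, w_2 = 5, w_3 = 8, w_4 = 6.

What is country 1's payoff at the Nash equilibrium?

8.8

∂u_i/∂g_i = α_i − 1, so country i contributes w_i if α_i > 1, else 0.
α_i > 1 for i ∈ {3}; NE contributions (0, 0, 8, 0), G = 8.
u_1 = (4 − 0) + 0.6·8 = 8.8.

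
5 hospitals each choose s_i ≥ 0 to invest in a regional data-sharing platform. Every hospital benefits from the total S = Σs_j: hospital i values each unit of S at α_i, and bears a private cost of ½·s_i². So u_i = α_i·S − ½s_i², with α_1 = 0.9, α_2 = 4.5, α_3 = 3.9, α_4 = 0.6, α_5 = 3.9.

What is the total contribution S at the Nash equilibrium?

Hospital i's FOC: ∂u_i/∂s_i = α_i − s_i = 0, so s_i* = α_i.
NE contributions = (0.9, 4.5, 3.9, 0.6, 3.9); S = 13.8.

13.8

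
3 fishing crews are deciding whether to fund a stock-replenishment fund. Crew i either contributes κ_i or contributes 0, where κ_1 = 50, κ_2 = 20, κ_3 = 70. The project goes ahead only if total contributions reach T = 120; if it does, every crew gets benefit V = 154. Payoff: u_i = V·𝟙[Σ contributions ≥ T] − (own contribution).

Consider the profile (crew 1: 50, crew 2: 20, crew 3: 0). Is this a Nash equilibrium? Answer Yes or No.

No

Total = 70 < 120: not provided.
Crew 1 (pledges 50, payoff -50): dropping to 0 → total 20, payoff 0. Profitable deviation.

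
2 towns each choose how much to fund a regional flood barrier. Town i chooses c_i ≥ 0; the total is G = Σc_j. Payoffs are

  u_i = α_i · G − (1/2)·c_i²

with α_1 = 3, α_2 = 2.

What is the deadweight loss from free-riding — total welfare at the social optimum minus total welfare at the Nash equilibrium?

6.5

Town i's FOC: ∂u_i/∂c_i = α_i − c_i = 0, so c_i* = α_i.
NE contributions = (3, 2); G = 5.
W^NE = (Σα)·G − ½Σα_i² = 5² − ½·13 = 18.5.
Planner sets c_i = Σα_j = 5 for every i, so G^SO = 2·5 = 10.
W^SO = (Σα)·G^SO − ½·2·(Σα)² = (2/2)·5² = 25.
Deadweight loss = W^SO − W^NE = 6.5.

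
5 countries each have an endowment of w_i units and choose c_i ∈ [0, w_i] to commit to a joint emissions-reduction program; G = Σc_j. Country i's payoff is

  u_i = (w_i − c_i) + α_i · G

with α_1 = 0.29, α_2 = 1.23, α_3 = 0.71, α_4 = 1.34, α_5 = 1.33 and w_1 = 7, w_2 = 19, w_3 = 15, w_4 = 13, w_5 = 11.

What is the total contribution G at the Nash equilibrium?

43

∂u_i/∂c_i = α_i − 1, so country i contributes w_i if α_i > 1, else 0.
α_i > 1 for i ∈ {2, 4, 5}; NE contributions (0, 19, 0, 13, 11), G = 43.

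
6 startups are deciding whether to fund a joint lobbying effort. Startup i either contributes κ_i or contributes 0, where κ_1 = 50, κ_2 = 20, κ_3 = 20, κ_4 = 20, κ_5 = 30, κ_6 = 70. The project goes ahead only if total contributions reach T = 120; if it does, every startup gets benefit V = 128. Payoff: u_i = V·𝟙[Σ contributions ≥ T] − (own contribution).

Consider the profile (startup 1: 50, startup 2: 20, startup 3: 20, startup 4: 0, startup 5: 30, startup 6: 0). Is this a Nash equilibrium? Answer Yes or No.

Yes

Total = 120 ≥ 120: provided.
Startup 1 (pledges 50, payoff 78): dropping to 0 → total 70, payoff 0. No gain.
Startup 2 (pledges 20, payoff 108): dropping to 0 → total 100, payoff 0. No gain.
Startup 3 (pledges 20, payoff 108): dropping to 0 → total 100, payoff 0. No gain.
Startup 4 (pledges 0, payoff 128): pledging 20 → total 140, payoff 108. No gain.
Startup 5 (pledges 30, payoff 98): dropping to 0 → total 90, payoff 0. No gain.
Startup 6 (pledges 0, payoff 128): pledging 70 → total 190, payoff 58. No gain.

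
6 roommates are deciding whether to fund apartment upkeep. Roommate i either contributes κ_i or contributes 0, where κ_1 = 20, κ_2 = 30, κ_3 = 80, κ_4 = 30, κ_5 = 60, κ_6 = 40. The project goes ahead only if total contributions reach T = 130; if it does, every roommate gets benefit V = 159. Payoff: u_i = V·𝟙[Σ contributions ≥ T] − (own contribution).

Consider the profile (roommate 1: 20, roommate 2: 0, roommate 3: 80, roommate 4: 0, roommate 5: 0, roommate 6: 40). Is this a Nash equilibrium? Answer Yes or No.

Yes

Total = 140 ≥ 130: provided.
Roommate 1 (pledges 20, payoff 139): dropping to 0 → total 120, payoff 0. No gain.
Roommate 2 (pledges 0, payoff 159): pledging 30 → total 170, payoff 129. No gain.
Roommate 3 (pledges 80, payoff 79): dropping to 0 → total 60, payoff 0. No gain.
Roommate 4 (pledges 0, payoff 159): pledging 30 → total 170, payoff 129. No gain.
Roommate 5 (pledges 0, payoff 159): pledging 60 → total 200, payoff 99. No gain.
Roommate 6 (pledges 40, payoff 119): dropping to 0 → total 100, payoff 0. No gain.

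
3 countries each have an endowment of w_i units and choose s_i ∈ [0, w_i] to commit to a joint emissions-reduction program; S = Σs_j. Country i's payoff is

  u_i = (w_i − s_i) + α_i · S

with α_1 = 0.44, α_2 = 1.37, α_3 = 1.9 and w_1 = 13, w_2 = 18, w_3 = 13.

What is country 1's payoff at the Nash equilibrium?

∂u_i/∂s_i = α_i − 1, so country i contributes w_i if α_i > 1, else 0.
α_i > 1 for i ∈ {2, 3}; NE contributions (0, 18, 13), S = 31.
u_1 = (13 − 0) + 0.44·31 = 26.64.

26.64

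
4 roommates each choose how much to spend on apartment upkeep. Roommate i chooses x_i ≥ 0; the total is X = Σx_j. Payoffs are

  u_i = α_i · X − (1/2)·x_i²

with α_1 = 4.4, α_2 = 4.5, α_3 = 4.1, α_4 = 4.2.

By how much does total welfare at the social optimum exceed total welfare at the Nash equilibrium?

332.87

Roommate i's FOC: ∂u_i/∂x_i = α_i − x_i = 0, so x_i* = α_i.
NE contributions = (4.4, 4.5, 4.1, 4.2); X = 17.2.
W^NE = (Σα)·X − ½Σα_i² = 17.2² − ½·74.06 = 258.81.
Planner sets x_i = Σα_j = 17.2 for every i, so X^SO = 4·17.2 = 68.8.
W^SO = (Σα)·X^SO − ½·4·(Σα)² = (4/2)·17.2² = 591.68.
Deadweight loss = W^SO − W^NE = 332.87.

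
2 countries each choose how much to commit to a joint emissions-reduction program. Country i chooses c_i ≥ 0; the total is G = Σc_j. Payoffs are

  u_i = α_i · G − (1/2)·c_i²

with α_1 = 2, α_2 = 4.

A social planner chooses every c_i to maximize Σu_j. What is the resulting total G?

Planner FOC: ∂(Σu_j)/∂c_i = (Σα_j) − c_i = 0, so c_i^SO = Σα_j = 6 for every i; G^SO = 12.

12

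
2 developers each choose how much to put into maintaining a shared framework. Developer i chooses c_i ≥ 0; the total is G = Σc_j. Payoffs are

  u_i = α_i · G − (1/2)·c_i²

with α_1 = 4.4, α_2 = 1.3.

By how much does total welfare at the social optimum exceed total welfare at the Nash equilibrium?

Developer i's FOC: ∂u_i/∂c_i = α_i − c_i = 0, so c_i* = α_i.
NE contributions = (4.4, 1.3); G = 5.7.
W^NE = (Σα)·G − ½Σα_i² = 5.7² − ½·21.05 = 21.965.
Planner sets c_i = Σα_j = 5.7 for every i, so G^SO = 2·5.7 = 11.4.
W^SO = (Σα)·G^SO − ½·2·(Σα)² = (2/2)·5.7² = 32.49.
Deadweight loss = W^SO − W^NE = 10.525.

10.525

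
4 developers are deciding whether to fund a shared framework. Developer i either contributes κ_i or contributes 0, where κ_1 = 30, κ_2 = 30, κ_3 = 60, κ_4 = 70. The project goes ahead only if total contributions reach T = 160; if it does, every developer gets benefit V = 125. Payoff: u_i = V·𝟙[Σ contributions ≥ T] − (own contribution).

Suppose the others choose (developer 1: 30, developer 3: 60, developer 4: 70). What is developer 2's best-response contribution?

0

Others' total = 160 ≥ 160; contributing adds cost 30 for no extra benefit.
Best response: 0.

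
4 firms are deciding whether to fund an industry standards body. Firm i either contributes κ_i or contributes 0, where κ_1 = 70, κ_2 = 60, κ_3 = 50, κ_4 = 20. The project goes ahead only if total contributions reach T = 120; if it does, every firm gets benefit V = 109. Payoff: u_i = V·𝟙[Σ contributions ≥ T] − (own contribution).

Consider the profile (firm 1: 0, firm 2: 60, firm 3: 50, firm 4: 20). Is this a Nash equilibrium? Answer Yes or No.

Total = 130 ≥ 120: provided.
Firm 1 (pledges 0, payoff 109): pledging 70 → total 200, payoff 39. No gain.
Firm 2 (pledges 60, payoff 49): dropping to 0 → total 70, payoff 0. No gain.
Firm 3 (pledges 50, payoff 59): dropping to 0 → total 80, payoff 0. No gain.
Firm 4 (pledges 20, payoff 89): dropping to 0 → total 110, payoff 0. No gain.

Yes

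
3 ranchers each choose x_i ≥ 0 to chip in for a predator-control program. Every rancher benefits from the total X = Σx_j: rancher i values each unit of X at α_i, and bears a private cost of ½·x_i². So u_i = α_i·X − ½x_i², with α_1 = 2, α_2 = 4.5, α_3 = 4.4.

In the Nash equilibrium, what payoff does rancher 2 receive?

Rancher i's FOC: ∂u_i/∂x_i = α_i − x_i = 0, so x_i* = α_i.
NE contributions = (2, 4.5, 4.4); X = 10.9.
u_2 = α_2·X − ½·(x_2)² = 4.5·10.9 − ½·4.5² = 38.925.

38.925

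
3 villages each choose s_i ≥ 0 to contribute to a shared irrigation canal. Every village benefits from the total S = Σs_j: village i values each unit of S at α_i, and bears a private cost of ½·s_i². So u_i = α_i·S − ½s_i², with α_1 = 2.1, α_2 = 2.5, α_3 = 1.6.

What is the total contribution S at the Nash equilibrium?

6.2

Village i's FOC: ∂u_i/∂s_i = α_i − s_i = 0, so s_i* = α_i.
NE contributions = (2.1, 2.5, 1.6); S = 6.2.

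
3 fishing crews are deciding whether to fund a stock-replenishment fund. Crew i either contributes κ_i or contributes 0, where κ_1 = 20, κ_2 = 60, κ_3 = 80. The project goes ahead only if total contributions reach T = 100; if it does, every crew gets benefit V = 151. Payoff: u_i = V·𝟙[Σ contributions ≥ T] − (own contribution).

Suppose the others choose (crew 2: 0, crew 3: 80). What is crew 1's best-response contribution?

Others' total = 80. Contributing 20 brings total to 100 ≥ 100: gain V − κ_1 = 131.
Best response: 20.

20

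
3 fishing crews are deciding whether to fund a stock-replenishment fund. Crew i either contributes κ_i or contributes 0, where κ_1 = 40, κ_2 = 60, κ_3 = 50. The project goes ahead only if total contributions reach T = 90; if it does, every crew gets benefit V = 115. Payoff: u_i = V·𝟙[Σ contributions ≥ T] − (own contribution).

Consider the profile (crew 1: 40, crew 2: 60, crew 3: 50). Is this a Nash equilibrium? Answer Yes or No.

No

Total = 150 ≥ 90: provided.
Crew 1 (pledges 40, payoff 75): dropping to 0 → total 110, payoff 115. Profitable deviation.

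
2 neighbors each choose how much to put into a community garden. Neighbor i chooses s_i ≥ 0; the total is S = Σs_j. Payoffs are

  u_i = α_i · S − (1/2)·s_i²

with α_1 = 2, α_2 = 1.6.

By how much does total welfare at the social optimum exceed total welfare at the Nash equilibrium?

Neighbor i's FOC: ∂u_i/∂s_i = α_i − s_i = 0, so s_i* = α_i.
NE contributions = (2, 1.6); S = 3.6.
W^NE = (Σα)·S − ½Σα_i² = 3.6² − ½·6.56 = 9.68.
Planner sets s_i = Σα_j = 3.6 for every i, so S^SO = 2·3.6 = 7.2.
W^SO = (Σα)·S^SO − ½·2·(Σα)² = (2/2)·3.6² = 12.96.
Deadweight loss = W^SO − W^NE = 3.28.

3.28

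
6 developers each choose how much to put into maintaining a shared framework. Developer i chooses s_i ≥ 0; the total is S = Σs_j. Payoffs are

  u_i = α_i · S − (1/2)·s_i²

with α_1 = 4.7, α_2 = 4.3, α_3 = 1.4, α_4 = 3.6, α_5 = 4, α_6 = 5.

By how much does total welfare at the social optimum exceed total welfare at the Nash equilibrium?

1106.25

Developer i's FOC: ∂u_i/∂s_i = α_i − s_i = 0, so s_i* = α_i.
NE contributions = (4.7, 4.3, 1.4, 3.6, 4, 5); S = 23.
W^NE = (Σα)·S − ½Σα_i² = 23² − ½·96.5 = 480.75.
Planner sets s_i = Σα_j = 23 for every i, so S^SO = 6·23 = 138.
W^SO = (Σα)·S^SO − ½·6·(Σα)² = (6/2)·23² = 1587.
Deadweight loss = W^SO − W^NE = 1106.25.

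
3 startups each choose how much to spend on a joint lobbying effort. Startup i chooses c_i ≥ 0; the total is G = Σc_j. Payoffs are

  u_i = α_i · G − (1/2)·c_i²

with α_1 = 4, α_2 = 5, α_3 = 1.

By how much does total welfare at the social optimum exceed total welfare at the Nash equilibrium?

Startup i's FOC: ∂u_i/∂c_i = α_i − c_i = 0, so c_i* = α_i.
NE contributions = (4, 5, 1); G = 10.
W^NE = (Σα)·G − ½Σα_i² = 10² − ½·42 = 79.
Planner sets c_i = Σα_j = 10 for every i, so G^SO = 3·10 = 30.
W^SO = (Σα)·G^SO − ½·3·(Σα)² = (3/2)·10² = 150.
Deadweight loss = W^SO − W^NE = 71.

71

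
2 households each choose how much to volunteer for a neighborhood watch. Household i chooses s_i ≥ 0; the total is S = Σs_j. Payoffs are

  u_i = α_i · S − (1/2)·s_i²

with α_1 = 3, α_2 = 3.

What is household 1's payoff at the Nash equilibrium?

13.5

Household i's FOC: ∂u_i/∂s_i = α_i − s_i = 0, so s_i* = α_i.
NE contributions = (3, 3); S = 6.
u_1 = α_1·S − ½·(s_1)² = 3·6 − ½·3² = 13.5.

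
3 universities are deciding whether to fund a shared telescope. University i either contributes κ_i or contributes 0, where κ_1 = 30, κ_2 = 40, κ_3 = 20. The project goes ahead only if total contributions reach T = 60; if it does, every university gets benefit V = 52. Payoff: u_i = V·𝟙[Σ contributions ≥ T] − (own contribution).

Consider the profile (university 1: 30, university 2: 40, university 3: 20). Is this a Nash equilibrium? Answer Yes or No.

Total = 90 ≥ 60: provided.
University 1 (pledges 30, payoff 22): dropping to 0 → total 60, payoff 52. Profitable deviation.

No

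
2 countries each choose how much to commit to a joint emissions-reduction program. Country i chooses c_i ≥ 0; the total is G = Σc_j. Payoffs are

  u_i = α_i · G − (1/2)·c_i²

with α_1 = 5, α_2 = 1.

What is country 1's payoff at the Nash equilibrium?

17.5

Country i's FOC: ∂u_i/∂c_i = α_i − c_i = 0, so c_i* = α_i.
NE contributions = (5, 1); G = 6.
u_1 = α_1·G − ½·(c_1)² = 5·6 − ½·5² = 17.5.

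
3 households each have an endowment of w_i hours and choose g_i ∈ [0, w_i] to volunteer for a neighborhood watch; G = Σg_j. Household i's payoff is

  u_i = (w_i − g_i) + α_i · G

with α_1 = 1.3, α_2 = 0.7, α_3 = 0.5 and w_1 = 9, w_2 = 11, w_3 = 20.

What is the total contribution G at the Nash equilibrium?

9

∂u_i/∂g_i = α_i − 1, so household i contributes w_i if α_i > 1, else 0.
α_i > 1 for i ∈ {1}; NE contributions (9, 0, 0), G = 9.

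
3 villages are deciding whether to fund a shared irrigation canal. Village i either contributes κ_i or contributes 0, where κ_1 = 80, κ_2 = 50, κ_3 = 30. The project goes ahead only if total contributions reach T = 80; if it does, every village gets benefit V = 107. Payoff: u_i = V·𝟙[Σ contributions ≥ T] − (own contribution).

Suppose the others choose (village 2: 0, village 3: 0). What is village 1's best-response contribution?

Others' total = 0. Contributing 80 brings total to 80 ≥ 80: gain V − κ_1 = 27.
Best response: 80.

80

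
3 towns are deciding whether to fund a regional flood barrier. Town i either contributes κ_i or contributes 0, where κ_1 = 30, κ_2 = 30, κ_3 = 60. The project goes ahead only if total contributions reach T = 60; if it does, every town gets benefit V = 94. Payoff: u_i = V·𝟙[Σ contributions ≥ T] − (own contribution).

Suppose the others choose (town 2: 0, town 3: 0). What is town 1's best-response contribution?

0

Others' total = 0. Even contributing 30 gives 30 < 60: no benefit either way.
Best response: 0.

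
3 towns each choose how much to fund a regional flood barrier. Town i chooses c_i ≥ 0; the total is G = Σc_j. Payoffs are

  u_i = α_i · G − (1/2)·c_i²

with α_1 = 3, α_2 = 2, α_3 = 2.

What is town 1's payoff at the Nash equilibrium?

16.5

Town i's FOC: ∂u_i/∂c_i = α_i − c_i = 0, so c_i* = α_i.
NE contributions = (3, 2, 2); G = 7.
u_1 = α_1·G − ½·(c_1)² = 3·7 − ½·3² = 16.5.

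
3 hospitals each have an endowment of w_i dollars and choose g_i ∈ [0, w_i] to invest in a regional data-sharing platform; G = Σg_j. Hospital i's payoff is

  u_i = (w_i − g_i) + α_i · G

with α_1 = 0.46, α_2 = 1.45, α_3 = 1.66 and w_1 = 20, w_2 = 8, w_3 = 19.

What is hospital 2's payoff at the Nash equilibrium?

39.15

∂u_i/∂g_i = α_i − 1, so hospital i contributes w_i if α_i > 1, else 0.
α_i > 1 for i ∈ {2, 3}; NE contributions (0, 8, 19), G = 27.
u_2 = (8 − 8) + 1.45·27 = 39.15.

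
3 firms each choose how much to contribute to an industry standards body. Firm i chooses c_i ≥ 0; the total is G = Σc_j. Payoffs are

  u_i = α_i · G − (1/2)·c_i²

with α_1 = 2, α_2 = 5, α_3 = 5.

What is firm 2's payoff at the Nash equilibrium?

47.5

Firm i's FOC: ∂u_i/∂c_i = α_i − c_i = 0, so c_i* = α_i.
NE contributions = (2, 5, 5); G = 12.
u_2 = α_2·G − ½·(c_2)² = 5·12 − ½·5² = 47.5.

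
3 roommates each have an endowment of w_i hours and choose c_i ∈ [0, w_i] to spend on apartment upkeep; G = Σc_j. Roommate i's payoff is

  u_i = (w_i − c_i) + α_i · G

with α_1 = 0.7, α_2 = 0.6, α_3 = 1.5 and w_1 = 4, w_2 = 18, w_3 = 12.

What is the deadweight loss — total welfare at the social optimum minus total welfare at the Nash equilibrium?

39.6

∂u_i/∂c_i = α_i − 1, so roommate i contributes w_i if α_i > 1, else 0.
α_i > 1 for i ∈ {3}; NE contributions (0, 0, 12), G = 12.
W^NE = Σw_i − G^NE + (Σα_i)·G^NE = 34 + 1.8·12 = 55.6.
Planner: ∂(Σu_j)/∂c_i = Σα_j − 1 = 1.8 > 0, so everyone contributes w_i; G^SO = 34, W^SO = 34 + 1.8·34 = 95.2.
Deadweight loss = 39.6.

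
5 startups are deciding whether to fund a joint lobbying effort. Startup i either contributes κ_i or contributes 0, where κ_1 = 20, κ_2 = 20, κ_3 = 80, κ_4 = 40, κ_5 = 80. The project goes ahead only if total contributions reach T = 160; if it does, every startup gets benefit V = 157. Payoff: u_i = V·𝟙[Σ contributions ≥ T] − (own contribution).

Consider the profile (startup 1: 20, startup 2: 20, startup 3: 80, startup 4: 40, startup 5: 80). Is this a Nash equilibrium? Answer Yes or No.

Total = 240 ≥ 160: provided.
Startup 1 (pledges 20, payoff 137): dropping to 0 → total 220, payoff 157. Profitable deviation.

No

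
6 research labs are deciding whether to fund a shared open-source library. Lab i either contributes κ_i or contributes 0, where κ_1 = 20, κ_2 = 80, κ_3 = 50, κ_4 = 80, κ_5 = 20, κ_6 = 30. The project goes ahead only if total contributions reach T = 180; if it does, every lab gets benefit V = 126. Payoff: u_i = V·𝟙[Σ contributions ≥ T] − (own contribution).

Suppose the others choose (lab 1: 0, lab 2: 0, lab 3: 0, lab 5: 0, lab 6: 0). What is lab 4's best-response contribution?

0

Others' total = 0. Even contributing 80 gives 80 < 180: no benefit either way.
Best response: 0.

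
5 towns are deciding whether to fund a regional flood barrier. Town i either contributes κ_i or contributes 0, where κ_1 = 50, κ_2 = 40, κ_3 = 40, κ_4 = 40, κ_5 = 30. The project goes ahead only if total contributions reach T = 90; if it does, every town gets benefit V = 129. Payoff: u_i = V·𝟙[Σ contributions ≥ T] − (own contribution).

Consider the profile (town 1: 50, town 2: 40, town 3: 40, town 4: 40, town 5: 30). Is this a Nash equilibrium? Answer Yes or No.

Total = 200 ≥ 90: provided.
Town 1 (pledges 50, payoff 79): dropping to 0 → total 150, payoff 129. Profitable deviation.

No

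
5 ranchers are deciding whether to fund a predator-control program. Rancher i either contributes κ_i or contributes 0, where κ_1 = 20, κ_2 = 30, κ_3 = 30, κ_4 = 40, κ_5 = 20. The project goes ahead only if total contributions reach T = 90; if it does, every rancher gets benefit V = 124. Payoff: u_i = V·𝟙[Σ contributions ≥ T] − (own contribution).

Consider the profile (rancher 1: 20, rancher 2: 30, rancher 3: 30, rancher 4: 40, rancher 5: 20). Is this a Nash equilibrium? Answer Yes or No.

No

Total = 140 ≥ 90: provided.
Rancher 1 (pledges 20, payoff 104): dropping to 0 → total 120, payoff 124. Profitable deviation.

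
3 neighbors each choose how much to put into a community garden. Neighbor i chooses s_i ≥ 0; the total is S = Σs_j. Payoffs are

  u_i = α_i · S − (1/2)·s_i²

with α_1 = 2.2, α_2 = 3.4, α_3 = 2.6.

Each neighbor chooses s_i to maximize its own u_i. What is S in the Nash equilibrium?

8.2

Neighbor i's FOC: ∂u_i/∂s_i = α_i − s_i = 0, so s_i* = α_i.
NE contributions = (2.2, 3.4, 2.6); S = 8.2.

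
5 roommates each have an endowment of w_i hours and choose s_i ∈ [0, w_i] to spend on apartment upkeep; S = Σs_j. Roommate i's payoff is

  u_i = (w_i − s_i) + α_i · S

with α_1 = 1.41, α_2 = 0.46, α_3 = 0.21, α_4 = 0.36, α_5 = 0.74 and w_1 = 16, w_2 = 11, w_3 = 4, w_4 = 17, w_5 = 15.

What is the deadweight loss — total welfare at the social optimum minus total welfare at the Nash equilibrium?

∂u_i/∂s_i = α_i − 1, so roommate i contributes w_i if α_i > 1, else 0.
α_i > 1 for i ∈ {1}; NE contributions (16, 0, 0, 0, 0), S = 16.
W^NE = Σw_i − S^NE + (Σα_i)·S^NE = 63 + 2.18·16 = 97.88.
Planner: ∂(Σu_j)/∂s_i = Σα_j − 1 = 2.18 > 0, so everyone contributes w_i; S^SO = 63, W^SO = 63 + 2.18·63 = 200.34.
Deadweight loss = 102.46.

102.46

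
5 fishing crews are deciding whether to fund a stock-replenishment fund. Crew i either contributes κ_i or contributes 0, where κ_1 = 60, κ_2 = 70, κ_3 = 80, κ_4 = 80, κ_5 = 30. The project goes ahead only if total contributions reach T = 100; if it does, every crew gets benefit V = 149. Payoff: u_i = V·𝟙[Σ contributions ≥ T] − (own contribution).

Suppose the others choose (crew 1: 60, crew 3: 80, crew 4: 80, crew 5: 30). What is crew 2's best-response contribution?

Others' total = 250 ≥ 100; contributing adds cost 70 for no extra benefit.
Best response: 0.

0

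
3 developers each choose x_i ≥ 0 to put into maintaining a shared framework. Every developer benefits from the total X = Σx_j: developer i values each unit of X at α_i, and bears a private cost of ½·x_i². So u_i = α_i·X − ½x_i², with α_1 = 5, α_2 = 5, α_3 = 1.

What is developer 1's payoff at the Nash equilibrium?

42.5

Developer i's FOC: ∂u_i/∂x_i = α_i − x_i = 0, so x_i* = α_i.
NE contributions = (5, 5, 1); X = 11.
u_1 = α_1·X − ½·(x_1)² = 5·11 − ½·5² = 42.5.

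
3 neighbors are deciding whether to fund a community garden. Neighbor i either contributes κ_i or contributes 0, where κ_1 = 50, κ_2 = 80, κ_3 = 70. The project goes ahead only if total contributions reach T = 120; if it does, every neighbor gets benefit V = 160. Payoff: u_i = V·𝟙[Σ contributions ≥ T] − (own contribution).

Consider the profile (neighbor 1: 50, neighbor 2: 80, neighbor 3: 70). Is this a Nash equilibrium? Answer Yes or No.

Total = 200 ≥ 120: provided.
Neighbor 1 (pledges 50, payoff 110): dropping to 0 → total 150, payoff 160. Profitable deviation.

No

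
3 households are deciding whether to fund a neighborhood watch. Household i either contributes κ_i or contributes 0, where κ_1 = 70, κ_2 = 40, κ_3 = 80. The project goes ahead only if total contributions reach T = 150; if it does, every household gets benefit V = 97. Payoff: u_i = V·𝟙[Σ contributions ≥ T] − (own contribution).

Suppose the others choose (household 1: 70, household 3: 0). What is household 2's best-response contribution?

Others' total = 70. Even contributing 40 gives 110 < 150: no benefit either way.
Best response: 0.

0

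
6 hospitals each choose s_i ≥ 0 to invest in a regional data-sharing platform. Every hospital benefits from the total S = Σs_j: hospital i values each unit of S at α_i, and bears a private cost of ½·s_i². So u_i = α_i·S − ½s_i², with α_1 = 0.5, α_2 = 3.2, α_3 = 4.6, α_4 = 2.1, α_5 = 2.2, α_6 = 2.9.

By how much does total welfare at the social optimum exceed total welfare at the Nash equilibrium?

505.155

Hospital i's FOC: ∂u_i/∂s_i = α_i − s_i = 0, so s_i* = α_i.
NE contributions = (0.5, 3.2, 4.6, 2.1, 2.2, 2.9); S = 15.5.
W^NE = (Σα)·S − ½Σα_i² = 15.5² − ½·49.31 = 215.595.
Planner sets s_i = Σα_j = 15.5 for every i, so S^SO = 6·15.5 = 93.
W^SO = (Σα)·S^SO − ½·6·(Σα)² = (6/2)·15.5² = 720.75.
Deadweight loss = W^SO − W^NE = 505.155.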